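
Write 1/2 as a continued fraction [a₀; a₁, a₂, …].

⌊1/2⌋ = 0, remainder 1
⌊2/1⌋ = 2, remainder 0

[0; 2]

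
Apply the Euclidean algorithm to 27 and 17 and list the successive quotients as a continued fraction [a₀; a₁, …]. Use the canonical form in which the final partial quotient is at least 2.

[1; 1, 1, 2, 3]

27 ÷ 17 → quotient 1, remainder 10
17 ÷ 10 → quotient 1, remainder 7
10 ÷ 7 → quotient 1, remainder 3
7 ÷ 3 → quotient 2, remainder 1
3 ÷ 1 → quotient 3, remainder 0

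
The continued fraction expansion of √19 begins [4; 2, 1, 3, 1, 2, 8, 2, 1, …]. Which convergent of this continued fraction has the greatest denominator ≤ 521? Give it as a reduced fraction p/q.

1421/326

a_0 = 4: 4/1  (≤ bound)
a_1 = 2: 9/2  (≤ bound)
a_2 = 1: 13/3  (≤ bound)
a_3 = 3: 48/11  (≤ bound)
a_4 = 1: 61/14  (≤ bound)
a_5 = 2: 170/39  (≤ bound)
a_6 = 8: 1421/326  (≤ bound)
a_7 = 2: 3012/691  (> 521, stop)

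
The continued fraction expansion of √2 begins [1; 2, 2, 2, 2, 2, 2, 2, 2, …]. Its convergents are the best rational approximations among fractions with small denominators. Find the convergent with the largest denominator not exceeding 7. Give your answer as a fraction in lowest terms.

List convergents until the denominator exceeds the bound:
a_0 = 1: 1/1  (≤ bound)
a_1 = 2: 3/2  (≤ bound)
a_2 = 2: 7/5  (≤ bound)
a_3 = 2: 17/12  (> 7, stop)

7/5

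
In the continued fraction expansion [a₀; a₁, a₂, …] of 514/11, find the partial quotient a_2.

514 ÷ 11 → quotient 46, remainder 8
11 ÷ 8 → quotient 1, remainder 3
8 ÷ 3 → quotient 2, remainder 2

2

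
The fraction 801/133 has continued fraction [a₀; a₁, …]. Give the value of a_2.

3

⌊801/133⌋ = 6, remainder 3
⌊133/3⌋ = 44, remainder 1
⌊3/1⌋ = 3, remainder 0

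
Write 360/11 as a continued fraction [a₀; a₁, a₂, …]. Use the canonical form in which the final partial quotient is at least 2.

[32; 1, 2, 1, 2]

⌊360/11⌋ = 32, remainder 8
⌊11/8⌋ = 1, remainder 3
⌊8/3⌋ = 2, remainder 2
⌊3/2⌋ = 1, remainder 1
⌊2/1⌋ = 2, remainder 0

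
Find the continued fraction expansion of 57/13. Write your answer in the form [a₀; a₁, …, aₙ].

Run the Euclidean algorithm, recording each quotient:
⌊57/13⌋ = 4, remainder 5
⌊13/5⌋ = 2, remainder 3
⌊5/3⌋ = 1, remainder 2
⌊3/2⌋ = 1, remainder 1
⌊2/1⌋ = 2, remainder 0

[4; 2, 1, 1, 2]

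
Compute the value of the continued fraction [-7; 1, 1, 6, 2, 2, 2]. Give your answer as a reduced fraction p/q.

-1073/166

Build up convergents one term at a time:
a_0 = -7: -7/1
a_1 = 1: -6/1
a_2 = 1: -13/2
a_3 = 6: -84/13
a_4 = 2: -181/28
a_5 = 2: -446/69
a_6 = 2: -1073/166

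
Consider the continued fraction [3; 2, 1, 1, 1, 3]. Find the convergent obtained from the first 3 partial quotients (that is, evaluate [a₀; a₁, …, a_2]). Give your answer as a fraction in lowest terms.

10/3

Start with 1.
2 + 1/(1/1) = 2 + 1/1 = 3/1
3 + 1/(3/1) = 3 + 1/3 = 10/3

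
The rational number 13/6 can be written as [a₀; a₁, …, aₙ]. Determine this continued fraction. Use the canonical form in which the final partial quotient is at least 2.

[2; 6]

13 = 2·6 + 1, so a_0 = 2
6 = 6·1 + 0, so a_1 = 6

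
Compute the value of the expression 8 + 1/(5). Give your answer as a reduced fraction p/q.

41/5

a_0 = 8: 8/1
a_1 = 5: 41/5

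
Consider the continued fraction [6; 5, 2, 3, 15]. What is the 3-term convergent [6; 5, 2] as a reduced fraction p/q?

Collapse the nested fraction from the inside out:
Start with 2.
5 + 1/(2/1) = 5 + 1/2 = 11/2
6 + 1/(11/2) = 6 + 2/11 = 68/11

68/11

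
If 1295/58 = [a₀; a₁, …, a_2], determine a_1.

3

1295 ÷ 58 → quotient 22, remainder 19
58 ÷ 19 → quotient 3, remainder 1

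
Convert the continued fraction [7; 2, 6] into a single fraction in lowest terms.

97/13

Start with 6.
2 + 1/(6/1) = 2 + 1/6 = 13/6
7 + 1/(13/6) = 7 + 6/13 = 97/13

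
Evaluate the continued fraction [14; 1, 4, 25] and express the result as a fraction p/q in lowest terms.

Start with 25.
4 + 1/(25/1) = 4 + 1/25 = 101/25
1 + 1/(101/25) = 1 + 25/101 = 126/101
14 + 1/(126/101) = 14 + 101/126 = 1865/126

1865/126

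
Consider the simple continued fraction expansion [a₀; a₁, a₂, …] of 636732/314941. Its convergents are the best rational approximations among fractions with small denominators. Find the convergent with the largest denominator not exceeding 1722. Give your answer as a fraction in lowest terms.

93/46

List convergents until the denominator exceeds the bound:
a_0 = 2: 2/1  (≤ bound)
a_1 = 45: 91/45  (≤ bound)
a_2 = 1: 93/46  (≤ bound)
a_3 = 42: 3997/1977  (> 1722, stop)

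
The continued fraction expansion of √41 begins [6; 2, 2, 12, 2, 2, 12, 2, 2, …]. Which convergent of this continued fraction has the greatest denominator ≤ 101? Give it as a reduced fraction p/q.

397/62

a_0 = 6: 6/1  (≤ bound)
a_1 = 2: 13/2  (≤ bound)
a_2 = 2: 32/5  (≤ bound)
a_3 = 12: 397/62  (≤ bound)
a_4 = 2: 826/129  (> 101, stop)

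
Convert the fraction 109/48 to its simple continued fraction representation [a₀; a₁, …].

⌊109/48⌋ = 2, remainder 13
⌊48/13⌋ = 3, remainder 9
⌊13/9⌋ = 1, remainder 4
⌊9/4⌋ = 2, remainder 1
⌊4/1⌋ = 4, remainder 0

[2; 3, 1, 2, 4]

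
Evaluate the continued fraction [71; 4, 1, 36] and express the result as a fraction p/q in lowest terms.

Build up convergents one term at a time:
a_0 = 71: 71/1
a_1 = 4: 285/4
a_2 = 1: 356/5
a_3 = 36: 13101/184

13101/184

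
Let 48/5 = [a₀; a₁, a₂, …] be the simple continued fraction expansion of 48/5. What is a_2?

Run the Euclidean algorithm, recording each quotient:
48 ÷ 5 → quotient 9, remainder 3
5 ÷ 3 → quotient 1, remainder 2
3 ÷ 2 → quotient 1, remainder 1

1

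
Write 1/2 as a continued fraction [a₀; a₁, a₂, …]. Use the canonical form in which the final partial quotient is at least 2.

[0; 2]

1 = 0·2 + 1, so a_0 = 0
2 = 2·1 + 0, so a_1 = 2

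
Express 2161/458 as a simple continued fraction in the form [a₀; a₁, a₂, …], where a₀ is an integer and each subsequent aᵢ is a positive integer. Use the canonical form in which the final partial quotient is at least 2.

Apply division with remainder until the remainder is 0:
2161 = 4·458 + 329, so a_0 = 4
458 = 1·329 + 129, so a_1 = 1
329 = 2·129 + 71, so a_2 = 2
129 = 1·71 + 58, so a_3 = 1
71 = 1·58 + 13, so a_4 = 1
58 = 4·13 + 6, so a_5 = 4
13 = 2·6 + 1, so a_6 = 2
6 = 6·1 + 0, so a_7 = 6

[4; 1, 2, 1, 1, 4, 2, 6]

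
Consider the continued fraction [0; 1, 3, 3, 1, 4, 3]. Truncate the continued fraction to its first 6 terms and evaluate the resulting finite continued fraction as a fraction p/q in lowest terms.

Start with 4.
1 + 1/(4/1) = 1 + 1/4 = 5/4
3 + 1/(5/4) = 3 + 4/5 = 19/5
3 + 1/(19/5) = 3 + 5/19 = 62/19
1 + 1/(62/19) = 1 + 19/62 = 81/62
0 + 1/(81/62) = 0 + 62/81 = 62/81

62/81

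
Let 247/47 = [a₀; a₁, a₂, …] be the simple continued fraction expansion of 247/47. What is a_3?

247 ÷ 47 → quotient 5, remainder 12
47 ÷ 12 → quotient 3, remainder 11
12 ÷ 11 → quotient 1, remainder 1
11 ÷ 1 → quotient 11, remainder 0

11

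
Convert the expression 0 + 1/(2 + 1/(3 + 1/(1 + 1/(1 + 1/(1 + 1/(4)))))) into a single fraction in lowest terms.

Compute successive convergents:
a_0 = 0: 0/1
a_1 = 2: 1/2
a_2 = 3: 3/7
a_3 = 1: 4/9
a_4 = 1: 7/16
a_5 = 1: 11/25
a_6 = 4: 51/116

51/116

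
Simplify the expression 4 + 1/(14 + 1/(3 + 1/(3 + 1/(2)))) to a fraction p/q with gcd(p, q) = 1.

Build up convergents one term at a time:
a_0 = 4: 4/1
a_1 = 14: 57/14
a_2 = 3: 175/43
a_3 = 3: 582/143
a_4 = 2: 1339/329

1339/329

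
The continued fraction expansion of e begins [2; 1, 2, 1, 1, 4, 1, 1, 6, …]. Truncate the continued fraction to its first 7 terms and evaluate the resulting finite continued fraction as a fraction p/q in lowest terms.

106/39

a_0 = 2: 2/1
a_1 = 1: 3/1
a_2 = 2: 8/3
a_3 = 1: 11/4
a_4 = 1: 19/7
a_5 = 4: 87/32
a_6 = 1: 106/39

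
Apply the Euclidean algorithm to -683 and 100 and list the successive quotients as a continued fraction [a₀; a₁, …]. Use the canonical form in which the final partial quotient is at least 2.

[-7; 5, 1, 7, 2]

-683 = -7·100 + 17, so a_0 = -7
100 = 5·17 + 15, so a_1 = 5
17 = 1·15 + 2, so a_2 = 1
15 = 7·2 + 1, so a_3 = 7
2 = 2·1 + 0, so a_4 = 2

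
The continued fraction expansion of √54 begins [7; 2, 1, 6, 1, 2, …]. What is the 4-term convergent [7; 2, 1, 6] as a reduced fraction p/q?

Collapse the nested fraction from the inside out:
Start with 6.
1 + 1/(6/1) = 1 + 1/6 = 7/6
2 + 1/(7/6) = 2 + 6/7 = 20/7
7 + 1/(20/7) = 7 + 7/20 = 147/20

147/20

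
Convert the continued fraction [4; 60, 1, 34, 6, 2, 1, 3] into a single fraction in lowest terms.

a_0 = 4: 4/1
a_1 = 60: 241/60
a_2 = 1: 245/61
a_3 = 34: 8571/2134
a_4 = 6: 51671/12865
a_5 = 2: 111913/27864
a_6 = 1: 163584/40729
a_7 = 3: 602665/150051

602665/150051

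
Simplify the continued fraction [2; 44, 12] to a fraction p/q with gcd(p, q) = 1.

Build up convergents one term at a time:
a_0 = 2: 2/1
a_1 = 44: 89/44
a_2 = 12: 1070/529

1070/529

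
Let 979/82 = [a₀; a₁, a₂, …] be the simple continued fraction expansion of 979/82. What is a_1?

979 ÷ 82 → quotient 11, remainder 77
82 ÷ 77 → quotient 1, remainder 5

1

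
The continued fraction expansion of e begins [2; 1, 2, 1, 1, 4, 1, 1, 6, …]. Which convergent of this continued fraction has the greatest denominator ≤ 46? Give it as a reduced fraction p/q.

106/39

List convergents until the denominator exceeds the bound:
a_0 = 2: 2/1  (≤ bound)
a_1 = 1: 3/1  (≤ bound)
a_2 = 2: 8/3  (≤ bound)
a_3 = 1: 11/4  (≤ bound)
a_4 = 1: 19/7  (≤ bound)
a_5 = 4: 87/32  (≤ bound)
a_6 = 1: 106/39  (≤ bound)
a_7 = 1: 193/71  (> 46, stop)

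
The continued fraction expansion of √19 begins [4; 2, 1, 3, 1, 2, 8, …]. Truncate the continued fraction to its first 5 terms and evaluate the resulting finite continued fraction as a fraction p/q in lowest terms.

61/14

a_0 = 4: 4/1
a_1 = 2: 9/2
a_2 = 1: 13/3
a_3 = 3: 48/11
a_4 = 1: 61/14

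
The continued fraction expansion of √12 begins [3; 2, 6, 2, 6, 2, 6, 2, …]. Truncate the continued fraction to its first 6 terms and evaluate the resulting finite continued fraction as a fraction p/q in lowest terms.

1351/390

Compute successive convergents:
a_0 = 3: 3/1
a_1 = 2: 7/2
a_2 = 6: 45/13
a_3 = 2: 97/28
a_4 = 6: 627/181
a_5 = 2: 1351/390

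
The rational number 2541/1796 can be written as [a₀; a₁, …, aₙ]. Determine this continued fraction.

Repeatedly divide and take the remainder:
2541 = 1·1796 + 745, so a_0 = 1
1796 = 2·745 + 306, so a_1 = 2
745 = 2·306 + 133, so a_2 = 2
306 = 2·133 + 40, so a_3 = 2
133 = 3·40 + 13, so a_4 = 3
40 = 3·13 + 1, so a_5 = 3
13 = 13·1 + 0, so a_6 = 13

[1; 2, 2, 2, 3, 3, 13]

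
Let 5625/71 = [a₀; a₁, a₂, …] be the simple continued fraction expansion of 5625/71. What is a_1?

Repeatedly divide and take the remainder:
5625 ÷ 71 → quotient 79, remainder 16
71 ÷ 16 → quotient 4, remainder 7

4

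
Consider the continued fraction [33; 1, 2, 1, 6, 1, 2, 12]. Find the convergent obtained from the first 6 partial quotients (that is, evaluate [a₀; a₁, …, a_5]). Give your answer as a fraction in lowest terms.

1046/31

Compute successive convergents:
a_0 = 33: 33/1
a_1 = 1: 34/1
a_2 = 2: 101/3
a_3 = 1: 135/4
a_4 = 6: 911/27
a_5 = 1: 1046/31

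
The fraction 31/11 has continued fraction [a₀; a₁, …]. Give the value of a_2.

Apply division with remainder until the remainder is 0:
31 = 2·11 + 9, so a_0 = 2
11 = 1·9 + 2, so a_1 = 1
9 = 4·2 + 1, so a_2 = 4

4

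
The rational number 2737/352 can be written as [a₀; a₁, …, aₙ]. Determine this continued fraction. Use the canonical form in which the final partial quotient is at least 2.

2737 ÷ 352 → quotient 7, remainder 273
352 ÷ 273 → quotient 1, remainder 79
273 ÷ 79 → quotient 3, remainder 36
79 ÷ 36 → quotient 2, remainder 7
36 ÷ 7 → quotient 5, remainder 1
7 ÷ 1 → quotient 7, remainder 0

[7; 1, 3, 2, 5, 7]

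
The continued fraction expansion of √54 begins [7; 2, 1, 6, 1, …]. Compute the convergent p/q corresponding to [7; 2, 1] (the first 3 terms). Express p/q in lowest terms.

a_0 = 7: 7/1
a_1 = 2: 15/2
a_2 = 1: 22/3

22/3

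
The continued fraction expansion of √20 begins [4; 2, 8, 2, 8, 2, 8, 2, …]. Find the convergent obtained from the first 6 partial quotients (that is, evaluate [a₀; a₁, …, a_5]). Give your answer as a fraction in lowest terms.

a_0 = 4: 4/1
a_1 = 2: 9/2
a_2 = 8: 76/17
a_3 = 2: 161/36
a_4 = 8: 1364/305
a_5 = 2: 2889/646

2889/646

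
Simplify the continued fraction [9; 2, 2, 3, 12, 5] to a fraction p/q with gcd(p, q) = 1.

9995/1062

Start with 5.
12 + 1/(5/1) = 12 + 1/5 = 61/5
3 + 1/(61/5) = 3 + 5/61 = 188/61
2 + 1/(188/61) = 2 + 61/188 = 437/188
2 + 1/(437/188) = 2 + 188/437 = 1062/437
9 + 1/(1062/437) = 9 + 437/1062 = 9995/1062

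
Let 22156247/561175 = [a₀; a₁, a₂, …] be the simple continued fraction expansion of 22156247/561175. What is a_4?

3

⌊22156247/561175⌋ = 39, remainder 270422
⌊561175/270422⌋ = 2, remainder 20331
⌊270422/20331⌋ = 13, remainder 6119
⌊20331/6119⌋ = 3, remainder 1974
⌊6119/1974⌋ = 3, remainder 197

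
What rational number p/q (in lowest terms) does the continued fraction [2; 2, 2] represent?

12/5

a_0 = 2: 2/1
a_1 = 2: 5/2
a_2 = 2: 12/5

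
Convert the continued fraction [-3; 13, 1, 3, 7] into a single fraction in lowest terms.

-1168/399

a_0 = -3: -3/1
a_1 = 13: -38/13
a_2 = 1: -41/14
a_3 = 3: -161/55
a_4 = 7: -1168/399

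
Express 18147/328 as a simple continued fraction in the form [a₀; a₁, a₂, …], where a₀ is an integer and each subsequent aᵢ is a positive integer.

[55; 3, 15, 3, 2]

⌊18147/328⌋ = 55, remainder 107
⌊328/107⌋ = 3, remainder 7
⌊107/7⌋ = 15, remainder 2
⌊7/2⌋ = 3, remainder 1
⌊2/1⌋ = 2, remainder 0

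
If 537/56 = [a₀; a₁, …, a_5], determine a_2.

537 = 9·56 + 33, so a_0 = 9
56 = 1·33 + 23, so a_1 = 1
33 = 1·23 + 10, so a_2 = 1

1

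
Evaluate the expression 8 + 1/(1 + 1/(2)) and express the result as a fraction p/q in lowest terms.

26/3

Use the convergent recurrence hₖ = aₖ·hₖ₋₁ + hₖ₋₂ (and likewise for the denominators kₖ):
a_0 = 8: 8/1
a_1 = 1: 9/1
a_2 = 2: 26/3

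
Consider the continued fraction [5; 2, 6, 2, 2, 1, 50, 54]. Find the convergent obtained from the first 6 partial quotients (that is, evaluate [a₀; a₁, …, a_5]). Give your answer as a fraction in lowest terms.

530/97

Starting at the tail and folding back:
Start with 1.
2 + 1/(1/1) = 2 + 1/1 = 3/1
2 + 1/(3/1) = 2 + 1/3 = 7/3
6 + 1/(7/3) = 6 + 3/7 = 45/7
2 + 1/(45/7) = 2 + 7/45 = 97/45
5 + 1/(97/45) = 5 + 45/97 = 530/97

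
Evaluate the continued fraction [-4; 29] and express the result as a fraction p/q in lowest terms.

a_0 = -4: -4/1
a_1 = 29: -115/29

-115/29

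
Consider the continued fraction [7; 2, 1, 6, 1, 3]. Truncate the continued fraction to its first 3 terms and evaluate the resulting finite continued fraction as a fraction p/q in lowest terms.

Start with 1.
2 + 1/(1/1) = 2 + 1/1 = 3/1
7 + 1/(3/1) = 7 + 1/3 = 22/3

22/3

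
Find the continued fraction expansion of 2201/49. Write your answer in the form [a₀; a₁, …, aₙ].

[44; 1, 11, 4]

2201 = 44·49 + 45, so a_0 = 44
49 = 1·45 + 4, so a_1 = 1
45 = 11·4 + 1, so a_2 = 11
4 = 4·1 + 0, so a_3 = 4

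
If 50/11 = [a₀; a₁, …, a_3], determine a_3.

50 ÷ 11 → quotient 4, remainder 6
11 ÷ 6 → quotient 1, remainder 5
6 ÷ 5 → quotient 1, remainder 1
5 ÷ 1 → quotient 5, remainder 0

5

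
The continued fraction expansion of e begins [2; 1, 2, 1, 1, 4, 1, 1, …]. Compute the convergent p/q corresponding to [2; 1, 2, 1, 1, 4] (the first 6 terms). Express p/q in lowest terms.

Build up convergents one term at a time:
a_0 = 2: 2/1
a_1 = 1: 3/1
a_2 = 2: 8/3
a_3 = 1: 11/4
a_4 = 1: 19/7
a_5 = 4: 87/32

87/32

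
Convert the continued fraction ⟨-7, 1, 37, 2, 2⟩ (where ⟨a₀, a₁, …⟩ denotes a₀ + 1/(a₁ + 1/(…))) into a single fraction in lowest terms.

Build up convergents one term at a time:
a_0 = -7: -7/1
a_1 = 1: -6/1
a_2 = 37: -229/38
a_3 = 2: -464/77
a_4 = 2: -1157/192

-1157/192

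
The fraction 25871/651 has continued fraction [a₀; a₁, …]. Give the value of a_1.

1

25871 ÷ 651 → quotient 39, remainder 482
651 ÷ 482 → quotient 1, remainder 169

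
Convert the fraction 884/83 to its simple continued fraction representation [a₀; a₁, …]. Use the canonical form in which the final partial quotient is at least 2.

884 ÷ 83 → quotient 10, remainder 54
83 ÷ 54 → quotient 1, remainder 29
54 ÷ 29 → quotient 1, remainder 25
29 ÷ 25 → quotient 1, remainder 4
25 ÷ 4 → quotient 6, remainder 1
4 ÷ 1 → quotient 4, remainder 0

[10; 1, 1, 1, 6, 4]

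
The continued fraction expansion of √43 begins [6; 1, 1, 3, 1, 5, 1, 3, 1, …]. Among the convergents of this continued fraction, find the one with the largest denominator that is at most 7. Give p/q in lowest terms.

a_0 = 6: 6/1  (≤ bound)
a_1 = 1: 7/1  (≤ bound)
a_2 = 1: 13/2  (≤ bound)
a_3 = 3: 46/7  (≤ bound)
a_4 = 1: 59/9  (> 7, stop)

46/7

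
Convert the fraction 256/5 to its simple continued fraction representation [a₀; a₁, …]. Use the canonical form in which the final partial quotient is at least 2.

[51; 5]

Apply division with remainder until the remainder is 0:
⌊256/5⌋ = 51, remainder 1
⌊5/1⌋ = 5, remainder 0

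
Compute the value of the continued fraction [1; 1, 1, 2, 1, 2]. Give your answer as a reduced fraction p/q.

Use the convergent recurrence hₖ = aₖ·hₖ₋₁ + hₖ₋₂ (and likewise for the denominators kₖ):
a_0 = 1: 1/1
a_1 = 1: 2/1
a_2 = 1: 3/2
a_3 = 2: 8/5
a_4 = 1: 11/7
a_5 = 2: 30/19

30/19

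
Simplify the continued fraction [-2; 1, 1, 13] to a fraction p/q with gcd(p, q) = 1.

-40/27

Build up convergents one term at a time:
a_0 = -2: -2/1
a_1 = 1: -1/1
a_2 = 1: -3/2
a_3 = 13: -40/27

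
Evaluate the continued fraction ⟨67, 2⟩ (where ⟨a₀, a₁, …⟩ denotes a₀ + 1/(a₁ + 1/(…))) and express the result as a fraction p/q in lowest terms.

a_0 = 67: 67/1
a_1 = 2: 135/2

135/2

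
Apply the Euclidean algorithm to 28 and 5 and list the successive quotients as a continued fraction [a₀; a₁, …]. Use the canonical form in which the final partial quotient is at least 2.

[5; 1, 1, 2]

28 = 5·5 + 3, so a_0 = 5
5 = 1·3 + 2, so a_1 = 1
3 = 1·2 + 1, so a_2 = 1
2 = 2·1 + 0, so a_3 = 2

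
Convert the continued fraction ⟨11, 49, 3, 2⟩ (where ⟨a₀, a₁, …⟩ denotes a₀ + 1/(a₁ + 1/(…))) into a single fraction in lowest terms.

Collapse the nested fraction from the inside out:
Start with 2.
3 + 1/(2/1) = 3 + 1/2 = 7/2
49 + 1/(7/2) = 49 + 2/7 = 345/7
11 + 1/(345/7) = 11 + 7/345 = 3802/345

3802/345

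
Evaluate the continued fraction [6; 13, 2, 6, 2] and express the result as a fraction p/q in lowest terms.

2290/377

Start with 2.
6 + 1/(2/1) = 6 + 1/2 = 13/2
2 + 1/(13/2) = 2 + 2/13 = 28/13
13 + 1/(28/13) = 13 + 13/28 = 377/28
6 + 1/(377/28) = 6 + 28/377 = 2290/377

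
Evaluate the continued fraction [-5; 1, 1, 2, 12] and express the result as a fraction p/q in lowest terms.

-273/62

a_0 = -5: -5/1
a_1 = 1: -4/1
a_2 = 1: -9/2
a_3 = 2: -22/5
a_4 = 12: -273/62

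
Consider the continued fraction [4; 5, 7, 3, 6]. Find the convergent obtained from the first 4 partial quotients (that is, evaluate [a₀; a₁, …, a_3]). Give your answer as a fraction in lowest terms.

474/113

a_0 = 4: 4/1
a_1 = 5: 21/5
a_2 = 7: 151/36
a_3 = 3: 474/113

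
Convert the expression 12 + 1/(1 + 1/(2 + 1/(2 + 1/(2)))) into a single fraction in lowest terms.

Start with 2.
2 + 1/(2/1) = 2 + 1/2 = 5/2
2 + 1/(5/2) = 2 + 2/5 = 12/5
1 + 1/(12/5) = 1 + 5/12 = 17/12
12 + 1/(17/12) = 12 + 12/17 = 216/17

216/17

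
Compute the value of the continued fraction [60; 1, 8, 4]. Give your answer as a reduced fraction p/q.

2253/37

Work from the innermost term outward:
Start with 4.
8 + 1/(4/1) = 8 + 1/4 = 33/4
1 + 1/(33/4) = 1 + 4/33 = 37/33
60 + 1/(37/33) = 60 + 33/37 = 2253/37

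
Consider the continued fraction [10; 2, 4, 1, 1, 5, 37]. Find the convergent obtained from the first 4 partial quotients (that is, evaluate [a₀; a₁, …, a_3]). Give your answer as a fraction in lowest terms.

115/11

Start with 1.
4 + 1/(1/1) = 4 + 1/1 = 5/1
2 + 1/(5/1) = 2 + 1/5 = 11/5
10 + 1/(11/5) = 10 + 5/11 = 115/11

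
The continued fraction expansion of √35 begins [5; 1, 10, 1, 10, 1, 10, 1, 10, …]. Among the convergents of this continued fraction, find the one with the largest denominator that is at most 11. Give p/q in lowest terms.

a_0 = 5: 5/1  (≤ bound)
a_1 = 1: 6/1  (≤ bound)
a_2 = 10: 65/11  (≤ bound)
a_3 = 1: 71/12  (> 11, stop)

65/11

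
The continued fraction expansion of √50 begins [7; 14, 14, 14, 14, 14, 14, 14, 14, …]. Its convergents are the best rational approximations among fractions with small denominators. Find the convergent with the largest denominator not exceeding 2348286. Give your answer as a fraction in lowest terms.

List convergents until the denominator exceeds the bound:
a_0 = 7: 7/1  (≤ bound)
a_1 = 14: 99/14  (≤ bound)
a_2 = 14: 1393/197  (≤ bound)
a_3 = 14: 19601/2772  (≤ bound)
a_4 = 14: 275807/39005  (≤ bound)
a_5 = 14: 3880899/548842  (≤ bound)
a_6 = 14: 54608393/7722793  (> 2348286, stop)

3880899/548842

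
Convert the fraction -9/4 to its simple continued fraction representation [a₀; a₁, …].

[-3; 1, 3]

⌊-9/4⌋ = -3, remainder 3
⌊4/3⌋ = 1, remainder 1
⌊3/1⌋ = 3, remainder 0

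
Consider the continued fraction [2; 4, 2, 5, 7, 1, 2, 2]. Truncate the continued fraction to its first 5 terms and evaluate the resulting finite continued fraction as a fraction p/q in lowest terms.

783/352

Start with 7.
5 + 1/(7/1) = 5 + 1/7 = 36/7
2 + 1/(36/7) = 2 + 7/36 = 79/36
4 + 1/(79/36) = 4 + 36/79 = 352/79
2 + 1/(352/79) = 2 + 79/352 = 783/352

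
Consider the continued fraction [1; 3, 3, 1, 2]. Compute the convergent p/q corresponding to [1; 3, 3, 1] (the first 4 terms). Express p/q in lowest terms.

Use the convergent recurrence hₖ = aₖ·hₖ₋₁ + hₖ₋₂ (and likewise for the denominators kₖ):
a_0 = 1: 1/1
a_1 = 3: 4/3
a_2 = 3: 13/10
a_3 = 1: 17/13

17/13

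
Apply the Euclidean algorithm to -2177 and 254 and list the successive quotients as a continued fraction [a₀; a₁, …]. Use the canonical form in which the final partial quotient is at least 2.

[-9; 2, 3, 36]

Repeatedly divide and take the remainder:
-2177 ÷ 254 → quotient -9, remainder 109
254 ÷ 109 → quotient 2, remainder 36
109 ÷ 36 → quotient 3, remainder 1
36 ÷ 1 → quotient 36, remainder 0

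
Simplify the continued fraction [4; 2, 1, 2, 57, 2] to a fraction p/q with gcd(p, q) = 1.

4051/926

a_0 = 4: 4/1
a_1 = 2: 9/2
a_2 = 1: 13/3
a_3 = 2: 35/8
a_4 = 57: 2008/459
a_5 = 2: 4051/926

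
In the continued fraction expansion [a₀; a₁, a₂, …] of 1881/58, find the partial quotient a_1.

2

Run the Euclidean algorithm, recording each quotient:
1881 = 32·58 + 25, so a_0 = 32
58 = 2·25 + 8, so a_1 = 2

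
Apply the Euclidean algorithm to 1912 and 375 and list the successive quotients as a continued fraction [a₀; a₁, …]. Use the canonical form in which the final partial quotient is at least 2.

Apply division with remainder until the remainder is 0:
1912 ÷ 375 → quotient 5, remainder 37
375 ÷ 37 → quotient 10, remainder 5
37 ÷ 5 → quotient 7, remainder 2
5 ÷ 2 → quotient 2, remainder 1
2 ÷ 1 → quotient 2, remainder 0

[5; 10, 7, 2, 2]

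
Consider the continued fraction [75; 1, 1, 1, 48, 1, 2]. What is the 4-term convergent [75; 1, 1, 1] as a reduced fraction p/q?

Build up convergents one term at a time:
a_0 = 75: 75/1
a_1 = 1: 76/1
a_2 = 1: 151/2
a_3 = 1: 227/3

227/3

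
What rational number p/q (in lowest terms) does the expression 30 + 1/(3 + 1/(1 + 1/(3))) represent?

a_0 = 30: 30/1
a_1 = 3: 91/3
a_2 = 1: 121/4
a_3 = 3: 454/15

454/15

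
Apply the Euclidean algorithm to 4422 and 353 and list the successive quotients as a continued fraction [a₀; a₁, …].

Apply division with remainder until the remainder is 0:
4422 = 12·353 + 186, so a_0 = 12
353 = 1·186 + 167, so a_1 = 1
186 = 1·167 + 19, so a_2 = 1
167 = 8·19 + 15, so a_3 = 8
19 = 1·15 + 4, so a_4 = 1
15 = 3·4 + 3, so a_5 = 3
4 = 1·3 + 1, so a_6 = 1
3 = 3·1 + 0, so a_7 = 3

[12; 1, 1, 8, 1, 3, 1, 3]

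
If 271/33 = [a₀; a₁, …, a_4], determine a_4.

2

Apply division with remainder until the remainder is 0:
271 ÷ 33 → quotient 8, remainder 7
33 ÷ 7 → quotient 4, remainder 5
7 ÷ 5 → quotient 1, remainder 2
5 ÷ 2 → quotient 2, remainder 1
2 ÷ 1 → quotient 2, remainder 0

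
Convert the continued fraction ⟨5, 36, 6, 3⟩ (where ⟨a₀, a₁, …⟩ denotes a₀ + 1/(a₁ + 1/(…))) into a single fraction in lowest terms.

3454/687

Compute successive convergents:
a_0 = 5: 5/1
a_1 = 36: 181/36
a_2 = 6: 1091/217
a_3 = 3: 3454/687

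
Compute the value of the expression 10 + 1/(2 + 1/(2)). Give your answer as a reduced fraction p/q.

52/5

a_0 = 10: 10/1
a_1 = 2: 21/2
a_2 = 2: 52/5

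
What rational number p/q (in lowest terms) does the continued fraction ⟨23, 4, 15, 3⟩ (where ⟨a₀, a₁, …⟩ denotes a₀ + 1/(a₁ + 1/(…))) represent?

Use the convergent recurrence hₖ = aₖ·hₖ₋₁ + hₖ₋₂ (and likewise for the denominators kₖ):
a_0 = 23: 23/1
a_1 = 4: 93/4
a_2 = 15: 1418/61
a_3 = 3: 4347/187

4347/187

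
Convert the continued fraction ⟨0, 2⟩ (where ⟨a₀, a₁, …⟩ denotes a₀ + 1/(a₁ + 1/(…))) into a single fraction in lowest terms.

Use the convergent recurrence hₖ = aₖ·hₖ₋₁ + hₖ₋₂ (and likewise for the denominators kₖ):
a_0 = 0: 0/1
a_1 = 2: 1/2

1/2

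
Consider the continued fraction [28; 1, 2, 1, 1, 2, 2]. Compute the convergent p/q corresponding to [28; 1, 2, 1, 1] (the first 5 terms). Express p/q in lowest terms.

201/7

a_0 = 28: 28/1
a_1 = 1: 29/1
a_2 = 2: 86/3
a_3 = 1: 115/4
a_4 = 1: 201/7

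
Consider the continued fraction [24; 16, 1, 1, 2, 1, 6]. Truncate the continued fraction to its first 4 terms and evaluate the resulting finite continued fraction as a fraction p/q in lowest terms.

794/33

Start with 1.
1 + 1/(1/1) = 1 + 1/1 = 2/1
16 + 1/(2/1) = 16 + 1/2 = 33/2
24 + 1/(33/2) = 24 + 2/33 = 794/33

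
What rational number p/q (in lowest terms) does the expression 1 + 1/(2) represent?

3/2

a_0 = 1: 1/1
a_1 = 2: 3/2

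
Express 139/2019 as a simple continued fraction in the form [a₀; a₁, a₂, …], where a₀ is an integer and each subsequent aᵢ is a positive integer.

[0; 14, 1, 1, 9, 2, 3]

Repeatedly divide and take the remainder:
139 ÷ 2019 → quotient 0, remainder 139
2019 ÷ 139 → quotient 14, remainder 73
139 ÷ 73 → quotient 1, remainder 66
73 ÷ 66 → quotient 1, remainder 7
66 ÷ 7 → quotient 9, remainder 3
7 ÷ 3 → quotient 2, remainder 1
3 ÷ 1 → quotient 3, remainder 0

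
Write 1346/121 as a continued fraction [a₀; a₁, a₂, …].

[11; 8, 15]

Repeatedly divide and take the remainder:
1346 = 11·121 + 15, so a_0 = 11
121 = 8·15 + 1, so a_1 = 8
15 = 15·1 + 0, so a_2 = 15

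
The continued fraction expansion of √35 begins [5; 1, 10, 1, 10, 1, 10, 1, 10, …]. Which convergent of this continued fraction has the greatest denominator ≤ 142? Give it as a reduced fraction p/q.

775/131

List convergents until the denominator exceeds the bound:
a_0 = 5: 5/1  (≤ bound)
a_1 = 1: 6/1  (≤ bound)
a_2 = 10: 65/11  (≤ bound)
a_3 = 1: 71/12  (≤ bound)
a_4 = 10: 775/131  (≤ bound)
a_5 = 1: 846/143  (> 142, stop)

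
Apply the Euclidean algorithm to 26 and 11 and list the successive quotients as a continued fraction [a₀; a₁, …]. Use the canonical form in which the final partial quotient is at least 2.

[2; 2, 1, 3]

26 = 2·11 + 4, so a_0 = 2
11 = 2·4 + 3, so a_1 = 2
4 = 1·3 + 1, so a_2 = 1
3 = 3·1 + 0, so a_3 = 3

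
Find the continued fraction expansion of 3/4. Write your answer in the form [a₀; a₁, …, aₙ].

Apply division with remainder until the remainder is 0:
3 = 0·4 + 3, so a_0 = 0
4 = 1·3 + 1, so a_1 = 1
3 = 3·1 + 0, so a_2 = 3

[0; 1, 3]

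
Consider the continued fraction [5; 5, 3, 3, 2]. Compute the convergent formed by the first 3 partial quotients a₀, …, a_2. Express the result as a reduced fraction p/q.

83/16

Start with 3.
5 + 1/(3/1) = 5 + 1/3 = 16/3
5 + 1/(16/3) = 5 + 3/16 = 83/16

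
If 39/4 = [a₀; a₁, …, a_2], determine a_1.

1

Run the Euclidean algorithm, recording each quotient:
39 ÷ 4 → quotient 9, remainder 3
4 ÷ 3 → quotient 1, remainder 1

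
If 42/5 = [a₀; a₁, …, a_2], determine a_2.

2

42 ÷ 5 → quotient 8, remainder 2
5 ÷ 2 → quotient 2, remainder 1
2 ÷ 1 → quotient 2, remainder 0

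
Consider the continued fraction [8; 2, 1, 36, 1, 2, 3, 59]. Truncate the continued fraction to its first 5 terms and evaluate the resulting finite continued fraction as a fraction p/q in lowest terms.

942/113

Starting at the tail and folding back:
Start with 1.
36 + 1/(1/1) = 36 + 1/1 = 37/1
1 + 1/(37/1) = 1 + 1/37 = 38/37
2 + 1/(38/37) = 2 + 37/38 = 113/38
8 + 1/(113/38) = 8 + 38/113 = 942/113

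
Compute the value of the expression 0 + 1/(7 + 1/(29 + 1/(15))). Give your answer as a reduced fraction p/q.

Starting at the tail and folding back:
Start with 15.
29 + 1/(15/1) = 29 + 1/15 = 436/15
7 + 1/(436/15) = 7 + 15/436 = 3067/436
0 + 1/(3067/436) = 0 + 436/3067 = 436/3067

436/3067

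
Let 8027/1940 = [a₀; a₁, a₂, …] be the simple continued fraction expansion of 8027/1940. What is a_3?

1

⌊8027/1940⌋ = 4, remainder 267
⌊1940/267⌋ = 7, remainder 71
⌊267/71⌋ = 3, remainder 54
⌊71/54⌋ = 1, remainder 17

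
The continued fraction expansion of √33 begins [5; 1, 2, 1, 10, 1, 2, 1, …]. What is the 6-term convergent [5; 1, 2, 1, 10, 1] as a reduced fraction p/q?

a_0 = 5: 5/1
a_1 = 1: 6/1
a_2 = 2: 17/3
a_3 = 1: 23/4
a_4 = 10: 247/43
a_5 = 1: 270/47

270/47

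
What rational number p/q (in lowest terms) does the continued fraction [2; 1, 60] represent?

182/61

a_0 = 2: 2/1
a_1 = 1: 3/1
a_2 = 60: 182/61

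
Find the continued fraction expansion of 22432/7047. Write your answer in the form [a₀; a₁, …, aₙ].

⌊22432/7047⌋ = 3, remainder 1291
⌊7047/1291⌋ = 5, remainder 592
⌊1291/592⌋ = 2, remainder 107
⌊592/107⌋ = 5, remainder 57
⌊107/57⌋ = 1, remainder 50
⌊57/50⌋ = 1, remainder 7
⌊50/7⌋ = 7, remainder 1
⌊7/1⌋ = 7, remainder 0

[3; 5, 2, 5, 1, 1, 7, 7]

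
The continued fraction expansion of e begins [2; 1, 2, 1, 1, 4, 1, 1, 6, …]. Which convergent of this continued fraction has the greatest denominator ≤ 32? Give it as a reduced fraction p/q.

87/32

a_0 = 2: 2/1  (≤ bound)
a_1 = 1: 3/1  (≤ bound)
a_2 = 2: 8/3  (≤ bound)
a_3 = 1: 11/4  (≤ bound)
a_4 = 1: 19/7  (≤ bound)
a_5 = 4: 87/32  (≤ bound)
a_6 = 1: 106/39  (> 32, stop)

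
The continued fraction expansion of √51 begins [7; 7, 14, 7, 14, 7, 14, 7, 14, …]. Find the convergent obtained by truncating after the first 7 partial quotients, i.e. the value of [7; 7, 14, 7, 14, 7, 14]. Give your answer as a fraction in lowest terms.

Collapse the nested fraction from the inside out:
Start with 14.
7 + 1/(14/1) = 7 + 1/14 = 99/14
14 + 1/(99/14) = 14 + 14/99 = 1400/99
7 + 1/(1400/99) = 7 + 99/1400 = 9899/1400
14 + 1/(9899/1400) = 14 + 1400/9899 = 139986/9899
7 + 1/(139986/9899) = 7 + 9899/139986 = 989801/139986
7 + 1/(989801/139986) = 7 + 139986/989801 = 7068593/989801

7068593/989801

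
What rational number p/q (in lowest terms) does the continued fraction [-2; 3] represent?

-5/3

a_0 = -2: -2/1
a_1 = 3: -5/3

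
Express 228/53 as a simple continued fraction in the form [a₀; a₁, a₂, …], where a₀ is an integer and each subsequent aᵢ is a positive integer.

[4; 3, 3, 5]

228 ÷ 53 → quotient 4, remainder 16
53 ÷ 16 → quotient 3, remainder 5
16 ÷ 5 → quotient 3, remainder 1
5 ÷ 1 → quotient 5, remainder 0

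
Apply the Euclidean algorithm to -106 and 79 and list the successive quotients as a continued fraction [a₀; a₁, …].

-106 ÷ 79 → quotient -2, remainder 52
79 ÷ 52 → quotient 1, remainder 27
52 ÷ 27 → quotient 1, remainder 25
27 ÷ 25 → quotient 1, remainder 2
25 ÷ 2 → quotient 12, remainder 1
2 ÷ 1 → quotient 2, remainder 0

[-2; 1, 1, 1, 12, 2]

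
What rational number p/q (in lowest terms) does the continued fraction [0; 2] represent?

Starting at the tail and folding back:
Start with 2.
0 + 1/(2/1) = 0 + 1/2 = 1/2

1/2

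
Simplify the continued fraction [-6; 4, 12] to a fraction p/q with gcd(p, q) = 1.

a_0 = -6: -6/1
a_1 = 4: -23/4
a_2 = 12: -282/49

-282/49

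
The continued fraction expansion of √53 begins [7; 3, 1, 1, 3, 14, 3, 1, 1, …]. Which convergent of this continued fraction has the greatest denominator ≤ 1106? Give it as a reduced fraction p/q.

a_0 = 7: 7/1  (≤ bound)
a_1 = 3: 22/3  (≤ bound)
a_2 = 1: 29/4  (≤ bound)
a_3 = 1: 51/7  (≤ bound)
a_4 = 3: 182/25  (≤ bound)
a_5 = 14: 2599/357  (≤ bound)
a_6 = 3: 7979/1096  (≤ bound)
a_7 = 1: 10578/1453  (> 1106, stop)

7979/1096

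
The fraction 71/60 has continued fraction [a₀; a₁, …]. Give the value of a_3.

Run the Euclidean algorithm, recording each quotient:
71 ÷ 60 → quotient 1, remainder 11
60 ÷ 11 → quotient 5, remainder 5
11 ÷ 5 → quotient 2, remainder 1
5 ÷ 1 → quotient 5, remainder 0

5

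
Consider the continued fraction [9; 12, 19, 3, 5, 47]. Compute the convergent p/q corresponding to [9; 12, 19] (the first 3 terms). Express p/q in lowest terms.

2080/229

Start with 19.
12 + 1/(19/1) = 12 + 1/19 = 229/19
9 + 1/(229/19) = 9 + 19/229 = 2080/229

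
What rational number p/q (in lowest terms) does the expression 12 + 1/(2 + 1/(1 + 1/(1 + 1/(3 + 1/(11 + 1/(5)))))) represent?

12798/1033

Start with 5.
11 + 1/(5/1) = 11 + 1/5 = 56/5
3 + 1/(56/5) = 3 + 5/56 = 173/56
1 + 1/(173/56) = 1 + 56/173 = 229/173
1 + 1/(229/173) = 1 + 173/229 = 402/229
2 + 1/(402/229) = 2 + 229/402 = 1033/402
12 + 1/(1033/402) = 12 + 402/1033 = 12798/1033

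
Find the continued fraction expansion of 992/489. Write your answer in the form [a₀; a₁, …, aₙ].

992 ÷ 489 → quotient 2, remainder 14
489 ÷ 14 → quotient 34, remainder 13
14 ÷ 13 → quotient 1, remainder 1
13 ÷ 1 → quotient 13, remainder 0

[2; 34, 1, 13]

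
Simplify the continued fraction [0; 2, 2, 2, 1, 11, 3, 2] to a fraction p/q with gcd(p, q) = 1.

588/1427

a_0 = 0: 0/1
a_1 = 2: 1/2
a_2 = 2: 2/5
a_3 = 2: 5/12
a_4 = 1: 7/17
a_5 = 11: 82/199
a_6 = 3: 253/614
a_7 = 2: 588/1427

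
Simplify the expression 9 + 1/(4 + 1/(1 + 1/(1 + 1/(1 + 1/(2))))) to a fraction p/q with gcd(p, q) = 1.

341/37

a_0 = 9: 9/1
a_1 = 4: 37/4
a_2 = 1: 46/5
a_3 = 1: 83/9
a_4 = 1: 129/14
a_5 = 2: 341/37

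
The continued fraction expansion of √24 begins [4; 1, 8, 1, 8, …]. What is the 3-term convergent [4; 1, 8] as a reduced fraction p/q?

Use the convergent recurrence hₖ = aₖ·hₖ₋₁ + hₖ₋₂ (and likewise for the denominators kₖ):
a_0 = 4: 4/1
a_1 = 1: 5/1
a_2 = 8: 44/9

44/9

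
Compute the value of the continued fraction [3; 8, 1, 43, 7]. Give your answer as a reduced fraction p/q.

8631/2774

a_0 = 3: 3/1
a_1 = 8: 25/8
a_2 = 1: 28/9
a_3 = 43: 1229/395
a_4 = 7: 8631/2774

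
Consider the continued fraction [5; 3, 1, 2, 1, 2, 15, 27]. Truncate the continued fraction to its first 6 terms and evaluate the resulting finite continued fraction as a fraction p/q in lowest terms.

Use the convergent recurrence hₖ = aₖ·hₖ₋₁ + hₖ₋₂ (and likewise for the denominators kₖ):
a_0 = 5: 5/1
a_1 = 3: 16/3
a_2 = 1: 21/4
a_3 = 2: 58/11
a_4 = 1: 79/15
a_5 = 2: 216/41

216/41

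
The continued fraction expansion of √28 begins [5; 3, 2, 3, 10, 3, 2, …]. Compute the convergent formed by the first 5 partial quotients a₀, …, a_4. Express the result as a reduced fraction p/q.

1307/247

Compute successive convergents:
a_0 = 5: 5/1
a_1 = 3: 16/3
a_2 = 2: 37/7
a_3 = 3: 127/24
a_4 = 10: 1307/247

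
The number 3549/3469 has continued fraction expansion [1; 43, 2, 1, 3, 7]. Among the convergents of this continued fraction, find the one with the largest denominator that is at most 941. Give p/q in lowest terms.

a_0 = 1: 1/1  (≤ bound)
a_1 = 43: 44/43  (≤ bound)
a_2 = 2: 89/87  (≤ bound)
a_3 = 1: 133/130  (≤ bound)
a_4 = 3: 488/477  (≤ bound)
a_5 = 7: 3549/3469  (> 941, stop)

488/477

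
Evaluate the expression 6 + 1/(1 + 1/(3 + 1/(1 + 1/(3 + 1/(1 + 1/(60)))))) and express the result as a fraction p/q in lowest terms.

9909/1459

Starting at the tail and folding back:
Start with 60.
1 + 1/(60/1) = 1 + 1/60 = 61/60
3 + 1/(61/60) = 3 + 60/61 = 243/61
1 + 1/(243/61) = 1 + 61/243 = 304/243
3 + 1/(304/243) = 3 + 243/304 = 1155/304
1 + 1/(1155/304) = 1 + 304/1155 = 1459/1155
6 + 1/(1459/1155) = 6 + 1155/1459 = 9909/1459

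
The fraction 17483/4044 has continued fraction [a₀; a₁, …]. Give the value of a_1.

⌊17483/4044⌋ = 4, remainder 1307
⌊4044/1307⌋ = 3, remainder 123

3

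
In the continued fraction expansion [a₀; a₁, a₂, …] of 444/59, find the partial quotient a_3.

9

Repeatedly divide and take the remainder:
⌊444/59⌋ = 7, remainder 31
⌊59/31⌋ = 1, remainder 28
⌊31/28⌋ = 1, remainder 3
⌊28/3⌋ = 9, remainder 1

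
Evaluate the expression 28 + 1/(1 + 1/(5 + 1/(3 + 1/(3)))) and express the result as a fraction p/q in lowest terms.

1817/63

Build up convergents one term at a time:
a_0 = 28: 28/1
a_1 = 1: 29/1
a_2 = 5: 173/6
a_3 = 3: 548/19
a_4 = 3: 1817/63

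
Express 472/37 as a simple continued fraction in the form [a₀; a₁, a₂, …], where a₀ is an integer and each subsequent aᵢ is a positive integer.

[12; 1, 3, 9]

472 = 12·37 + 28, so a_0 = 12
37 = 1·28 + 9, so a_1 = 1
28 = 3·9 + 1, so a_2 = 3
9 = 9·1 + 0, so a_3 = 9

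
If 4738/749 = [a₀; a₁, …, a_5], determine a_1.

Run the Euclidean algorithm, recording each quotient:
4738 ÷ 749 → quotient 6, remainder 244
749 ÷ 244 → quotient 3, remainder 17

3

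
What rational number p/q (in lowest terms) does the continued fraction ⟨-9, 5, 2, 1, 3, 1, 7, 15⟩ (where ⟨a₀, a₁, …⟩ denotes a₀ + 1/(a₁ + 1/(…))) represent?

Start with 15.
7 + 1/(15/1) = 7 + 1/15 = 106/15
1 + 1/(106/15) = 1 + 15/106 = 121/106
3 + 1/(121/106) = 3 + 106/121 = 469/121
1 + 1/(469/121) = 1 + 121/469 = 590/469
2 + 1/(590/469) = 2 + 469/590 = 1649/590
5 + 1/(1649/590) = 5 + 590/1649 = 8835/1649
-9 + 1/(8835/1649) = -9 + 1649/8835 = -77866/8835

-77866/8835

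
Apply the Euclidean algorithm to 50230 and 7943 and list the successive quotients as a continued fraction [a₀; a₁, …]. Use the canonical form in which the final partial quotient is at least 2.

50230 ÷ 7943 → quotient 6, remainder 2572
7943 ÷ 2572 → quotient 3, remainder 227
2572 ÷ 227 → quotient 11, remainder 75
227 ÷ 75 → quotient 3, remainder 2
75 ÷ 2 → quotient 37, remainder 1
2 ÷ 1 → quotient 2, remainder 0

[6; 3, 11, 3, 37, 2]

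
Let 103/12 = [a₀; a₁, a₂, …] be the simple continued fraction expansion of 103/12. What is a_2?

⌊103/12⌋ = 8, remainder 7
⌊12/7⌋ = 1, remainder 5
⌊7/5⌋ = 1, remainder 2

1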